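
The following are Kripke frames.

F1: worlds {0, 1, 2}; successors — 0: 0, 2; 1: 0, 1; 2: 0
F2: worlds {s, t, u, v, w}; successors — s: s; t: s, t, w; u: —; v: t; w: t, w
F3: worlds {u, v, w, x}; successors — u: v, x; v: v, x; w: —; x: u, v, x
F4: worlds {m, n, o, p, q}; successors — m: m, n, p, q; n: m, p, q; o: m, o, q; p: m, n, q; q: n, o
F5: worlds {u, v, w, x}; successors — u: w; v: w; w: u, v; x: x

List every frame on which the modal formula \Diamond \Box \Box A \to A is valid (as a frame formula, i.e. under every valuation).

F3

This is the axiom for a generalized confluence (Geach) condition; its first-order frame correspondent is \forall x \forall y (xRy \to \exists w (y R^2 w \wedge x = w)).
F1: fails — 1R0 but no w with 0R²w and 1=w.
F2: fails — tRs but no w* with sR²w* and t=w*.
F3: ✓.
F4: fails — nRq but no w with qR²w and n=w.
F5: fails — uRw but no t with wR²t and u=t.
Valid on: F3.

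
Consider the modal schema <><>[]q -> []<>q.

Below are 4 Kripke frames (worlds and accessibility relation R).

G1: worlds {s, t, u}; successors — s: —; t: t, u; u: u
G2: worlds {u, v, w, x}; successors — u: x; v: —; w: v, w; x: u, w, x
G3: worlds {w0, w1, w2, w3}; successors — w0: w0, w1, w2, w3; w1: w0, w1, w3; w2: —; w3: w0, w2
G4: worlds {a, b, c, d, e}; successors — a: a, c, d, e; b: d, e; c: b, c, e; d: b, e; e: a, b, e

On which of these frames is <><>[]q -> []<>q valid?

The schema corresponds to a generalized confluence (Geach) condition: forall x forall y forall z ((x R^2 y & xRz) -> exists w (yRw & zRw)).
G1: condition met.
G2: fails — wR²v, wRv but no t with vRt and vRt.
G3: fails — w0R²w0, w0Rw2 but no w with w0Rw and w2Rw.
G4: condition met.
Valid on: G1, G4.

G1, G4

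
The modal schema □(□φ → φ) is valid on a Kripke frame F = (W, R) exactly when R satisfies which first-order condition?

Suppose □(□φ→φ) is valid. Take Rxy and set V(φ)={w : Ryw}. Then at y, □φ holds; since □(□φ→φ) at x, □φ→φ at y, so φ at y, i.e. Ryy.
Conversely, on a frame with shift-reflexivity the schema holds at every world under every valuation.
So the correspondent is shift-reflexivity.

shift-reflexivity: ∀x ∀y (Rxy → Ryy)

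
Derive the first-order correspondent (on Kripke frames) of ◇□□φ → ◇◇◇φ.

∀x ∀y (xRy → ∃w (yR²w ∧ xR³w))

This is a Sahlqvist (Geach-type) schema ◇^1□^2φ → □^0◇^3φ.
First-order correspondent: ∀x ∀y (xRy → ∃w (yR²w ∧ xR³w)).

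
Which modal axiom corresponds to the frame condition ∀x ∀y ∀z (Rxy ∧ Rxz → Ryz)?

◇r → □◇r

A defining formula is ◇r → □◇r (the 5 axiom).
Suppose ◇r→□◇r is valid. Take Rxy, Rxz and set V(r)={y}. Then ◇r at x, so □◇r at x, so ◇r at z, so some w with Rzw has r; w=y, i.e. Rzy. By symmetry of the argument, Ryz.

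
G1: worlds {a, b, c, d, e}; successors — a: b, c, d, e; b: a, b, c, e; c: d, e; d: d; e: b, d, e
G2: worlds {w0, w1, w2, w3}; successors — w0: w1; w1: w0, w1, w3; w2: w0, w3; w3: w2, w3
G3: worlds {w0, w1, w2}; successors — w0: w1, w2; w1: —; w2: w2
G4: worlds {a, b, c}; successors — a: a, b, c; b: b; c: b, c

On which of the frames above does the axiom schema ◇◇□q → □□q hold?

This is the axiom for a generalized confluence (Geach) condition; its first-order frame correspondent is ∀x ∀y ∀z ((xR²y ∧ xR²z) → ∃w (yRw ∧ z = w)).
G1: fails — aR²a, aR²a but no w with aRw and a=w.
G2: fails — w0R²w0, w0R²w0 but no w with w0Rw and w0=w.
G3: satisfies the condition.
G4: fails — aR²b, aR²a but no w with bRw and a=w.
Valid on: G3.

G3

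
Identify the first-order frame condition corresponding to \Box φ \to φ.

Suppose □φ→φ is valid. At any x set V(φ)={w : Rxw}. Then □φ holds at x, so φ holds at x, i.e. Rxx.

Reflexivity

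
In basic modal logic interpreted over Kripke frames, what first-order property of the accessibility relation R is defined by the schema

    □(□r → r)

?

shift-reflexivity

Suppose □(□r→r) is valid. Take Rxy and set V(r)={w : Ryw}. Then at y, □r holds; since □(□r→r) at x, □r→r at y, so r at y, i.e. Ryy.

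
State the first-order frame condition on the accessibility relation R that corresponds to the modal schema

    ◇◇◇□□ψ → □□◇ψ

This is a Sahlqvist (Geach-type) schema ◇^3□^2ψ → □^2◇^1ψ.
Minimal-valuation argument: fix x; take any y with xR^3y and any z with xR^2z. Set V(ψ) to the set of worlds R-reachable from y in exactly 2 steps. Then □^2ψ holds at y, so the antecedent holds at x; validity forces ◇^1ψ at z, giving a w with zR^1w and yR^2w.
First-order correspondent: ∀x ∀y ∀z ((xR³y ∧ xR²z) → ∃w (yR²w ∧ zRw)).

∀x ∀y ∀z ((xR³y ∧ xR²z) → ∃w (yR²w ∧ zRw))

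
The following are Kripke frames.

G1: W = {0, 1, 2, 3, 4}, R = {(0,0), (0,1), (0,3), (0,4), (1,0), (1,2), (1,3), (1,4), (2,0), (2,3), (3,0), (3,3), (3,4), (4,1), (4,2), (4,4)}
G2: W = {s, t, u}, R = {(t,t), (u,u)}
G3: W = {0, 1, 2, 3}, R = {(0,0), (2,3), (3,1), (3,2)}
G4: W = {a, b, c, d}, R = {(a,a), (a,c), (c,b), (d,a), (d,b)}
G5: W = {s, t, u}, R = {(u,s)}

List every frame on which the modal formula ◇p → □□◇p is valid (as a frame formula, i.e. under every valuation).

The schema corresponds to a generalized confluence (Geach) condition: ∀x ∀y ∀z ((xRy ∧ xR²z) → ∃w (y = w ∧ zRw)).
G1: fails — 0R0, 0R²4 but no w with 0=w and 4Rw.
G2: holds.
G3: fails — 2R3, 2R²1 but no w with 3=w and 1Rw.
G4: fails — aRa, aR²b but no w with a=w and bRw.
G5: holds.
Valid on: G2, G5.

G2, G5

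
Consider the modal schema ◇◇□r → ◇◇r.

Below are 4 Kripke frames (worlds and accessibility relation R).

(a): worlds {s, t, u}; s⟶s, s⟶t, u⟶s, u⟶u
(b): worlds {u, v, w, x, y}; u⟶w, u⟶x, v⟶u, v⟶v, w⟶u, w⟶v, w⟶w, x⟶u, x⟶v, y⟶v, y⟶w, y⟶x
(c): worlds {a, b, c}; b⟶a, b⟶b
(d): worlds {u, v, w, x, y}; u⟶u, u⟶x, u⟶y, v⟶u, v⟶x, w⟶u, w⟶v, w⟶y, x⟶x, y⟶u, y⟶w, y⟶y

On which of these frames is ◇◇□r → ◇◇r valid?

(b), (d)

Frame correspondent (Sahlqvist): ∀x ∀y (xR²y → ∃w (yRw ∧ xR²w)) — i.e. a generalized confluence (Geach) condition.
(a): fails — sR²t but no w with tRw and sR²w.
(b): ✓.
(c): fails — bR²a but no w with aRw and bR²w.
(d): ✓.
Valid on: (b), (d).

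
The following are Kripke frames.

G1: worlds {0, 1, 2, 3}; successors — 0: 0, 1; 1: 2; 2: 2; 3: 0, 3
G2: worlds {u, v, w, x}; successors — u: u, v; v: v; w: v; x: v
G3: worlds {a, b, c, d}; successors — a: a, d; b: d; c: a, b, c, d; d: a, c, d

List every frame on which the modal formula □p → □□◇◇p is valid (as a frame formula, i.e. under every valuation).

This is the axiom for a generalized confluence (Geach) condition; its first-order frame correspondent is ∀x ∀z (xR²z → ∃w (xRw ∧ zR²w)).
G1: fails — 0R²1 but no w with 0Rw and 1R²w.
G2: condition met.
G3: condition met.
Valid on: G2, G3.

G2, G3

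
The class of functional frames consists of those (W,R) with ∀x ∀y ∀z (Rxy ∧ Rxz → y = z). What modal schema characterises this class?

◇ψ → □ψ

This is partial functionality; the standard corresponding axiom is CD: ◇ψ → □ψ.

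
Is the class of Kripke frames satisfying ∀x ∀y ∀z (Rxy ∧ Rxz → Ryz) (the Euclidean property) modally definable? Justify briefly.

Yes, by ◇p → □◇p

This is a Sahlqvist condition; the 5 axiom ◇p → □◇p defines it.
Suppose ◇p→□◇p is valid. Take Rxy, Rxz and set V(p)={y}. Then ◇p at x, so □◇p at x, so ◇p at z, so some w with Rzw has p; w=y, i.e. Rzy. By symmetry of the argument, Ryz.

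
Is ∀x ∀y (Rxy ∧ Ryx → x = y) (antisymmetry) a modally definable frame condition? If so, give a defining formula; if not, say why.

No — not modally definable

Modal frame validity is preserved under surjective bounded morphisms.
The 4-cycle (worlds w0,w1,w2,w3 with w0→w1→w2→w3→w0) is antisymmetric. Sending even-indexed worlds to s and odd-indexed worlds to t is a surjective bounded morphism onto the two-world frame with s↔t, which is not antisymmetric.
So the class is not modally definable.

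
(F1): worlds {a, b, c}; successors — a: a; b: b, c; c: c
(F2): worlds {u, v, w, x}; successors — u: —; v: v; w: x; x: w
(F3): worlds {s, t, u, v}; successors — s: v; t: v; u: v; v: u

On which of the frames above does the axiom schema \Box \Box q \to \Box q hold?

(F1)

This is the axiom for density; its first-order frame correspondent is \forall x \forall y (Rxy \to \exists z (Rxz \wedge Rzy)).
(F1): ✓.
(F2): fails — Rxw but no z with Rxz and Rzw.
(F3): fails — Ruv but no z with Ruz and Rzv.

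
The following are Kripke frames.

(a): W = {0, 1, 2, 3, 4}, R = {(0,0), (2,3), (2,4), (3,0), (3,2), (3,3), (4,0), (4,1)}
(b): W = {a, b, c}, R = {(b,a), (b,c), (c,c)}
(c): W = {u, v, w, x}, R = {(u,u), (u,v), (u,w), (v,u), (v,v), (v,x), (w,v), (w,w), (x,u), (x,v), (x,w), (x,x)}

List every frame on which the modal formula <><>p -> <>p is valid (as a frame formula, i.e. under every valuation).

This is the axiom for transitivity; its first-order frame correspondent is forall x forall y forall z (Rxy & Ryz -> Rxz).
(a): fails — R32 and R24 but not R34.
(b): satisfies the condition.
(c): fails — Ruv and Rvx but not Rux.
Valid on: (b).

(b)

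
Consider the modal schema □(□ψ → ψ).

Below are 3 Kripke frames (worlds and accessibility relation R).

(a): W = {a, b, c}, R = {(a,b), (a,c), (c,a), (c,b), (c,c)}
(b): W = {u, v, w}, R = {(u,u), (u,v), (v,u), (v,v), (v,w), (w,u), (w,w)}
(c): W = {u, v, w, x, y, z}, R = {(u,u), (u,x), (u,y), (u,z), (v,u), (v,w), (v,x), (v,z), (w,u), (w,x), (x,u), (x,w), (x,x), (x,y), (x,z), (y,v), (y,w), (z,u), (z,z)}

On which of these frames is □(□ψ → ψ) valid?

(b)

The schema corresponds to shift-reflexivity: ∀x ∀y (Rxy → Ryy).
(a): fails — Rab but not Rbb.
(b): satisfies the condition.
(c): fails — Ruy but not Ryy.
Valid on: (b).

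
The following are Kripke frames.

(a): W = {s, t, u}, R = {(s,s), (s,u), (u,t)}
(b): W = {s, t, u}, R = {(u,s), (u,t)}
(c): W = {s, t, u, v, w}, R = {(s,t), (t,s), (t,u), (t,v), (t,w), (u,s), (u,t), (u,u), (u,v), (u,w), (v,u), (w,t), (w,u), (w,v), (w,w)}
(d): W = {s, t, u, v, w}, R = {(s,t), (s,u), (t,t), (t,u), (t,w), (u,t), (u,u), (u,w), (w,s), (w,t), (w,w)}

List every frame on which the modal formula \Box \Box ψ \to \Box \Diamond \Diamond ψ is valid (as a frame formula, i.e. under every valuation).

Frame correspondent (Sahlqvist): \forall x \forall z (xRz \to \exists w (x R^2 w \wedge z R^2 w)) — i.e. a generalized confluence (Geach) condition.
(a): fails — sRu but no w with sR²w and uR²w.
(b): fails — uRs but no w with uR²w and sR²w.
(c): satisfies the condition.
(d): satisfies the condition.

(c), (d)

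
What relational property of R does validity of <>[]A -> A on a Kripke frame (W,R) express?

symmetry

This schema is equivalent to the B axiom A → □◇A.
It corresponds to symmetry: forall x forall y (Rxy -> Ryx).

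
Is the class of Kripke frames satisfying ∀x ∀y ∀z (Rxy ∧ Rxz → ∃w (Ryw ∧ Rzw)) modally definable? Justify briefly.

Definable; ◇□q → □◇q defines it

This is a Sahlqvist condition; the .2 axiom ◇□q → □◇q defines it.
Suppose ◇□q→□◇q is valid. Take Rxy, Rxz and set V(q)={w : Ryw}. Then □q at y so ◇□q at x, so □◇q at x, so ◇q at z, giving w with Rzw and Ryw.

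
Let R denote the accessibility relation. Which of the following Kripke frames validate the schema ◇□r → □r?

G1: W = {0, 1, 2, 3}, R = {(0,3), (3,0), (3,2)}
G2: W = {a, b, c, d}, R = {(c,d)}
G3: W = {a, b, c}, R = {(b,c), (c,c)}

G3

Frame correspondent (Sahlqvist): ∀x ∀y ∀z (Rxy ∧ Rxz → Ryz) — i.e. the Euclidean property.
G1: fails — R03 and R03 but not R33.
G2: fails — Rcd and Rcd but not Rdd.
G3: ✓.
Valid on: G3.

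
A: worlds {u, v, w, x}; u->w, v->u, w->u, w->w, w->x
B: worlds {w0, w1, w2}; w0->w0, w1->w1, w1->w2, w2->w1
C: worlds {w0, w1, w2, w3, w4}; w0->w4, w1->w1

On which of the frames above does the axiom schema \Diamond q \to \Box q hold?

The schema corresponds to partial functionality: \forall x \forall y \forall z (Rxy \wedge Rxz \to y = z).
A: fails — w sees both u and w.
B: fails — w1 sees both w1 and w2.
C: ✓.
Valid on: C.

C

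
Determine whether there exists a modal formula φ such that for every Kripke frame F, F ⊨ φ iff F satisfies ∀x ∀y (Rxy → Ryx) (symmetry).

Yes, by r → □◇r

Yes: it is symmetry, defined by the B schema r → □◇r.
Suppose r→□◇r is valid. Take Rxy and set V(r)={x}. Then r at x, so □◇r at x, so ◇r at y, so some z with Ryz has r; z=x, i.e. Ryx.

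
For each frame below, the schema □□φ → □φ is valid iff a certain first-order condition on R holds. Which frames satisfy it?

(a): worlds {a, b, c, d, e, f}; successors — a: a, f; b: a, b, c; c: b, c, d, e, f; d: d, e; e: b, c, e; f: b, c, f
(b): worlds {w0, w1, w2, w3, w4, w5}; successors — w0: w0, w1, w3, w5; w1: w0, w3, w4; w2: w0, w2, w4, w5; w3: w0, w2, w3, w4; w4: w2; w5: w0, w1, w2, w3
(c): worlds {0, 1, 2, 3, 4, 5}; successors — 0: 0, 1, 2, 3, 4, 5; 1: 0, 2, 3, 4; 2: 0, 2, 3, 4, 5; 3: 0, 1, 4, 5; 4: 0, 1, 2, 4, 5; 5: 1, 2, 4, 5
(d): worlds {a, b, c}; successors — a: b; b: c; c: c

(a), (b), (c)

Frame correspondent (Sahlqvist): ∀x ∀y (Rxy → ∃z (Rxz ∧ Rzy)) — i.e. density.
(a): holds.
(b): holds.
(c): holds.
(d): fails — Rab but no z with Raz and Rzb.
Valid on: (a), (b), (c).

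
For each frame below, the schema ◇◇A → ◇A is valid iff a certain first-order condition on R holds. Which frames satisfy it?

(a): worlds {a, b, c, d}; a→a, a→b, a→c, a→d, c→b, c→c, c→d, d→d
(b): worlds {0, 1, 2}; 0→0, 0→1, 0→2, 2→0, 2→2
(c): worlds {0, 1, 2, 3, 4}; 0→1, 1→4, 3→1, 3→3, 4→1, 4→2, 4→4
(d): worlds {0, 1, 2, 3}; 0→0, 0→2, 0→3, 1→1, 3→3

(a), (d)

The schema corresponds to transitivity: ∀x ∀y ∀z (Rxy ∧ Ryz → Rxz).
(a): ✓.
(b): fails — R20 and R01 but not R21.
(c): fails — R31 and R14 but not R34.
(d): ✓.
Valid on: (a), (d).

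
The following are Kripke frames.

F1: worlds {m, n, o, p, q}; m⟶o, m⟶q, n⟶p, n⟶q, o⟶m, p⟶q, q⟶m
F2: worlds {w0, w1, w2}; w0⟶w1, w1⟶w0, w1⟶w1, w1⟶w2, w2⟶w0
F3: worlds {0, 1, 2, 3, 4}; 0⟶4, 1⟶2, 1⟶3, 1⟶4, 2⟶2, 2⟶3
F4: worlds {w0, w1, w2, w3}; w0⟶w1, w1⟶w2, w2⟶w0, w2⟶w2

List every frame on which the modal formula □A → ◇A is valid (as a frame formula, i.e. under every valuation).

The schema corresponds to seriality: ∀x ∃y Rxy.
F1: condition met.
F2: condition met.
F3: fails — world 3 has no successor.
F4: fails — world w3 has no successor.

F1, F2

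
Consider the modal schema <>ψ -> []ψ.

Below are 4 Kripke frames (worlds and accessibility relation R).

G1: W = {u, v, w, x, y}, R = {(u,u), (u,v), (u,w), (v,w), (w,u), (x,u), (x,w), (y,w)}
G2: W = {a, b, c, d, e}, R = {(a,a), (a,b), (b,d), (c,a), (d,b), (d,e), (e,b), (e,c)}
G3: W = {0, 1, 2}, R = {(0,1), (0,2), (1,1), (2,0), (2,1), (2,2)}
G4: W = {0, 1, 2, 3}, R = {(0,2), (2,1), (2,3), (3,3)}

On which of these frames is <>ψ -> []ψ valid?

none

This is the axiom for partial functionality; its first-order frame correspondent is forall x forall y forall z (Rxy & Rxz -> y = z).
G1: fails — u sees both u and v.
G2: fails — a sees both a and b.
G3: fails — 0 sees both 1 and 2.
G4: fails — 2 sees both 1 and 3.
Valid on no frame.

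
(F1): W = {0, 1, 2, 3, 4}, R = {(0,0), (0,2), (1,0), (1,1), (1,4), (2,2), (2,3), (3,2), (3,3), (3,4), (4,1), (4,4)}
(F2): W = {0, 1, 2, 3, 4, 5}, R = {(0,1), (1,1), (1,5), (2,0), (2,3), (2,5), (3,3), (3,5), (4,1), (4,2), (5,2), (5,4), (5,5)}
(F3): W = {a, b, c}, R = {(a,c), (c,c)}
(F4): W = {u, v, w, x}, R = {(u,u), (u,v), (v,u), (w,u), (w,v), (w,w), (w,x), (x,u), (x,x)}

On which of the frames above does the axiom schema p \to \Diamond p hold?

The schema corresponds to a generalized confluence (Geach) condition: \forall x \exists w (x = w \wedge xRw).
(F1): ✓.
(F2): fails — at 0 but no w with 0=w and 0Rw.
(F3): fails — at a but no w with a=w and aRw.
(F4): fails — at v but no t with v=t and vRt.

(F1)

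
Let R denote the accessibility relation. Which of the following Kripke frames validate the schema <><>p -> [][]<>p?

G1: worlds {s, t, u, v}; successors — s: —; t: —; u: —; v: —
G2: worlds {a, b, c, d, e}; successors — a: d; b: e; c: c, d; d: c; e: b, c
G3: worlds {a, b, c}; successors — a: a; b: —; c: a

G1, G3

The schema corresponds to a generalized confluence (Geach) condition: forall x forall y forall z ((x R^2 y & x R^2 z) -> exists w (y = w & zRw)).
G1: holds.
G2: fails — bR²b, bR²b but no w with b=w and bRw.
G3: holds.
Valid on: G1, G3.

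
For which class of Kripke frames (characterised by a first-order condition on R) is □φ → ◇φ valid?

seriality: ∀x ∃y Rxy

This schema is the D axiom.
It corresponds to seriality: ∀x ∃y Rxy.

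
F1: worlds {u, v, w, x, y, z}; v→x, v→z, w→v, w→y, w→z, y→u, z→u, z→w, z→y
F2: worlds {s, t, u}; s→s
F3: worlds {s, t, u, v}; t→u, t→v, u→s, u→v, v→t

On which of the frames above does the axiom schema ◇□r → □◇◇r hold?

F2

This is the axiom for a generalized confluence (Geach) condition; its first-order frame correspondent is ∀x ∀y ∀z ((xRy ∧ xRz) → ∃w (yRw ∧ zR²w)).
F1: fails — vRx, vRx but no t with xRt and xR²t.
F2: satisfies the condition.
F3: fails — tRu, tRu but no w with uRw and uR²w.
Valid on: F2.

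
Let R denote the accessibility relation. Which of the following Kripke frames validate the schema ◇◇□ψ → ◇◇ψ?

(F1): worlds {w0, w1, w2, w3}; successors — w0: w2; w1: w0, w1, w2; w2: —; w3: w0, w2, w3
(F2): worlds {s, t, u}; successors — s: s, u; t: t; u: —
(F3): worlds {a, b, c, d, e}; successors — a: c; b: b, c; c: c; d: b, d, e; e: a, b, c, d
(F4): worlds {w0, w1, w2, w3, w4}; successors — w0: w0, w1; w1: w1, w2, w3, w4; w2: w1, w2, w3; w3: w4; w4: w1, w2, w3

(F3)

Frame correspondent (Sahlqvist): ∀x ∀y (xR²y → ∃w (yRw ∧ xR²w)) — i.e. a generalized confluence (Geach) condition.
(F1): fails — w1R²w2 but no w with w2Rw and w1R²w.
(F2): fails — sR²u but no w with uRw and sR²w.
(F3): holds.
(F4): fails — w3R²w3 but no w with w3Rw and w3R²w.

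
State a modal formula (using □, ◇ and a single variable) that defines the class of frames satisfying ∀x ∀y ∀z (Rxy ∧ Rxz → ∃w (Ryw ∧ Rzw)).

◇□p → □◇p

A defining formula is ◇□p → □◇p (the .2 axiom).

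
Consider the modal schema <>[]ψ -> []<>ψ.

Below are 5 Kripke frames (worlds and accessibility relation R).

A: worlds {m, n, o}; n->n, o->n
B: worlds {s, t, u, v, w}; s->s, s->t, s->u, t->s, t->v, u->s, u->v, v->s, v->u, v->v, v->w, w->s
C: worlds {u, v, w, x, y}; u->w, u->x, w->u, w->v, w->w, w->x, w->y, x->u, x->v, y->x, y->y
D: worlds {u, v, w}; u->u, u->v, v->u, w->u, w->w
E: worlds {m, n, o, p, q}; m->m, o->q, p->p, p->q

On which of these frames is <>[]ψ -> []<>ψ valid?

This is the axiom for convergence; its first-order frame correspondent is forall x forall y forall z (Rxy & Rxz -> exists w (Ryw & Rzw)).
A: condition met.
B: condition met.
C: fails — Rww and Rwv but w and v have no common successor.
D: condition met.
E: fails — Roq and Roq but q and q have no common successor.
Valid on: A, B, D.

A, B, D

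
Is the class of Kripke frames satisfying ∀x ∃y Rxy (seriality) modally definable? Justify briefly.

Yes — defined by □p → ◇p

Yes: it is seriality, defined by the D schema □p → ◇p.
Suppose □p→◇p is valid. At any x set V(p)=W. Then □p at x, so ◇p at x, so x has a successor.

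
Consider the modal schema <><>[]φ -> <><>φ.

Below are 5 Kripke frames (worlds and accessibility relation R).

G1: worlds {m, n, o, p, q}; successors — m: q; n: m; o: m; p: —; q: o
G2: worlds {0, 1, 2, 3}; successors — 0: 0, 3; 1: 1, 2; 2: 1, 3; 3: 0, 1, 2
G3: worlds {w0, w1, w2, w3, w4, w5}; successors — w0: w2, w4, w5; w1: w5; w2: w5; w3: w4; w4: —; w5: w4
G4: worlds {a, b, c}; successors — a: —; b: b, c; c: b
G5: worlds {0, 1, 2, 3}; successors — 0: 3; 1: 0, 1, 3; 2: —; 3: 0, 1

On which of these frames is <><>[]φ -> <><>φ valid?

This is the axiom for a generalized confluence (Geach) condition; its first-order frame correspondent is forall x forall y (x R^2 y -> exists w (yRw & x R^2 w)).
G1: fails — mR²o but no w with oRw and mR²w.
G2: satisfies the condition.
G3: fails — w0R²w4 but no w with w4Rw and w0R²w.
G4: satisfies the condition.
G5: fails — 0R²0 but no w with 0Rw and 0R²w.
Valid on: G2, G4.

G2, G4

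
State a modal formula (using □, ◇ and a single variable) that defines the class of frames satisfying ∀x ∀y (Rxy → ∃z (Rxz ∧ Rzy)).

A defining formula is □□ψ → □ψ (the C4 axiom).
Suppose □□ψ→□ψ is valid. Take Rxy and set V(ψ)={w : xR²w}. Then □□ψ at x, so □ψ at x, so ψ at y, i.e. ∃z(Rxz∧Rzy).

□□ψ → □ψ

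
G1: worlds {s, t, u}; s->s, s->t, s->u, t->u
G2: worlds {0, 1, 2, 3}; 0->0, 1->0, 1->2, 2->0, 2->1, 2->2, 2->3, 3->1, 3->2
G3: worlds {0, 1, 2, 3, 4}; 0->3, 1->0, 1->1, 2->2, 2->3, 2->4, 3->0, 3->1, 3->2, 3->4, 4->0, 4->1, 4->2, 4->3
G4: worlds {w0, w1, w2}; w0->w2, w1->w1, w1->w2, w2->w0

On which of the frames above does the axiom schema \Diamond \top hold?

Frame correspondent (Sahlqvist): \forall x \exists y Rxy — i.e. seriality.
G1: fails — world u has no successor.
G2: holds.
G3: holds.
G4: holds.

G2, G3, G4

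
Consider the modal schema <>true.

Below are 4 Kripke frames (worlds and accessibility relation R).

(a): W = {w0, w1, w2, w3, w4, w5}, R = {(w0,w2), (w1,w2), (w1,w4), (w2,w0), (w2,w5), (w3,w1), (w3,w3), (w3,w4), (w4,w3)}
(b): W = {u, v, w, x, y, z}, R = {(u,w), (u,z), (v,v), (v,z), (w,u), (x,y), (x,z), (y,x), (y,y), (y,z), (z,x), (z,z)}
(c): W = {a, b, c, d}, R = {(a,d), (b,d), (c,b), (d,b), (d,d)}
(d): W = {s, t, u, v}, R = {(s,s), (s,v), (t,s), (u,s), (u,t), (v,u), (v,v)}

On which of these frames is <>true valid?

(b), (c), (d)

Frame correspondent (Sahlqvist): forall x exists y Rxy — i.e. seriality.
(a): fails — world w5 has no successor.
(b): ✓.
(c): ✓.
(d): ✓.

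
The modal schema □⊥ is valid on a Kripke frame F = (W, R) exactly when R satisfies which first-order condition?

emptiness of R: ∀x ∀y ¬Rxy

□⊥ is valid iff no world has any successor (otherwise □⊥ fails at any world with one).
Conversely, on a frame with emptiness of R the schema holds at every world under every valuation.
So the correspondent is emptiness of R.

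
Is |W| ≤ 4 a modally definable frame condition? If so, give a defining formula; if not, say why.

If a class were modally definable it would be closed under disjoint unions (Goldblatt–Thomason).
Any modal formula valid on each of 5 disjoint one-world frames is valid on their disjoint union (validity is preserved under disjoint unions). Each one-world frame has |W|=1≤4, but the union has |W|=5.
So no modal formula (or set of formulas) defines exactly the |W|≤4 frames.

Not modally definable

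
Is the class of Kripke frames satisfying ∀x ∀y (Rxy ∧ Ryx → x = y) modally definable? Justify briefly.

Not definable by any modal formula

Any modally definable frame class is closed under surjective bounded morphisms.
The 6-cycle (worlds a,b,c,d,e,f with a→b→c→d→e→f→a) is antisymmetric. Sending even-indexed worlds to s and odd-indexed worlds to t is a surjective bounded morphism onto the two-world frame with s↔t, which is not antisymmetric.
Hence antisymmetry is not modally definable.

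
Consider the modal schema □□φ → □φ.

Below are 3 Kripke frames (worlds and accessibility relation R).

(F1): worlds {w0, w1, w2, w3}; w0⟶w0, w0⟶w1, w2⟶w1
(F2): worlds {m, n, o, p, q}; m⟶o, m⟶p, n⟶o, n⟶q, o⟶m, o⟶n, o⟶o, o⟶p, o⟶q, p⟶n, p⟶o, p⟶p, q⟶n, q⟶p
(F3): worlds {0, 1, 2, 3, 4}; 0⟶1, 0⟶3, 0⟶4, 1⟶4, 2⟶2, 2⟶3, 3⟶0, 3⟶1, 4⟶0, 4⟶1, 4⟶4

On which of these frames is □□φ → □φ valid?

This is the axiom for density; its first-order frame correspondent is ∀x ∀y (Rxy → ∃z (Rxz ∧ Rzy)).
(F1): fails — Rw2w1 but no z with Rw2z and Rzw1.
(F2): satisfies the condition.
(F3): fails — R03 but no z with R0z and Rz3.

(F2)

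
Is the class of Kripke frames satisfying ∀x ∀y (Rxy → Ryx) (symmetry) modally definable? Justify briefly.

The condition is symmetry. A defining modal formula is r → □◇r.
Suppose r→□◇r is valid. Take Rxy and set V(r)={x}. Then r at x, so □◇r at x, so ◇r at y, so some z with Ryz has r; z=x, i.e. Ryx.

Yes, by r → □◇r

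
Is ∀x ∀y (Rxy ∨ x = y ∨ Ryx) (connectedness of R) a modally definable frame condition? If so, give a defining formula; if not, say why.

Any modally definable frame class is closed under disjoint unions.
Take 4 disjoint single-world reflexive frames: each is trivially connected, but their disjoint union has 4 worlds with no edge between distinct components, so it is not connected.
So the class is not modally definable.

No — not modally definable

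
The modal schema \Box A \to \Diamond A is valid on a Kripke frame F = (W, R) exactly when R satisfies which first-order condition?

This schema is the D axiom.
It corresponds to seriality: \forall x \exists y Rxy.

seriality: \forall x \exists y Rxy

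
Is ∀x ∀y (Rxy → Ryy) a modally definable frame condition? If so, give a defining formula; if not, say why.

Yes: it is shift-reflexivity, defined by the T□ schema □(□q → q).
Suppose □(□q→q) is valid. Take Rxy and set V(q)={w : Ryw}. Then at y, □q holds; since □(□q→q) at x, □q→q at y, so q at y, i.e. Ryy.

Yes — defined by □(□q → q)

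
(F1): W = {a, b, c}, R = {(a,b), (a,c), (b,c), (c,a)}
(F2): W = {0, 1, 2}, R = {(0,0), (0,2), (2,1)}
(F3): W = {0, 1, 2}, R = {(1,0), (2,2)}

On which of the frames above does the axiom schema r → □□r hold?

The schema corresponds to a generalized confluence (Geach) condition: ∀x ∀z (xR²z → ∃w (x = w ∧ z = w)).
(F1): fails — aR²c but a ≠ c.
(F2): fails — 0R²1 but 0 ≠ 1.
(F3): condition met.

(F3)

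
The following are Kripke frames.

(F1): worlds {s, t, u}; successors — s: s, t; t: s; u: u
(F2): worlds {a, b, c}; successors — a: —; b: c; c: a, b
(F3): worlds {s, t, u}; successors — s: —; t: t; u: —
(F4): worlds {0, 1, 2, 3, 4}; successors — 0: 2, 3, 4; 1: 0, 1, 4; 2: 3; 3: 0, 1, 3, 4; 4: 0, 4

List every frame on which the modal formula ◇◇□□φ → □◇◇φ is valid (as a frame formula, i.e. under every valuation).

(F1), (F3), (F4)

Frame correspondent (Sahlqvist): ∀x ∀y ∀z ((xR²y ∧ xRz) → ∃w (yR²w ∧ zR²w)) — i.e. a generalized confluence (Geach) condition.
(F1): holds.
(F2): fails — bR²a, bRc but no w with aR²w and cR²w.
(F3): holds.
(F4): holds.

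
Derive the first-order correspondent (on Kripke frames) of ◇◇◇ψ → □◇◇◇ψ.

∀x ∀y ∀z ((xR³y ∧ xRz) → ∃w (y = w ∧ zR³w))

This is a Sahlqvist (Geach-type) schema ◇^3□^0ψ → □^1◇^3ψ.
First-order correspondent: ∀x ∀y ∀z ((xR³y ∧ xRz) → ∃w (y = w ∧ zR³w)).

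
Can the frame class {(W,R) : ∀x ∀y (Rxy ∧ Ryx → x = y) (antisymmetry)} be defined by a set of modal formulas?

If a class were modally definable it would be closed under surjective bounded morphisms (Goldblatt–Thomason).
The 4-cycle (worlds w0,w1,w2,w3 with w0→w1→w2→w3→w0) is antisymmetric. Sending even-indexed worlds to • and odd-indexed worlds to ∘ is a surjective bounded morphism onto the two-world frame with •↔∘, which is not antisymmetric.
Hence antisymmetry is not modally definable.

No — not modally definable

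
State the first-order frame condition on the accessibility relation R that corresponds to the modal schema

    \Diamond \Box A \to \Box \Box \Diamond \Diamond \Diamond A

\forall x \forall y \forall z ((xRy \wedge x R^2 z) \to \exists w (yRw \wedge z R^3 w))

This is a Sahlqvist (Geach-type) schema ◇^1□^1A → □^2◇^3A.
First-order correspondent: \forall x \forall y \forall z ((xRy \wedge x R^2 z) \to \exists w (yRw \wedge z R^3 w)).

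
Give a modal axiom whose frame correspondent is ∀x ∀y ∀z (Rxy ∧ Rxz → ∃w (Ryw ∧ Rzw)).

This is convergence; the standard corresponding axiom is .2: ◇□p → □◇p.
Suppose ◇□p→□◇p is valid. Take Rxy, Rxz and set V(p)={w : Ryw}. Then □p at y so ◇□p at x, so □◇p at x, so ◇p at z, giving w with Rzw and Ryw.

◇□p → □◇p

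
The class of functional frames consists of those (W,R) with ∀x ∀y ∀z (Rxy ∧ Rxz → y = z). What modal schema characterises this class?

The condition is partial functionality. The CD schema ◇ψ → □ψ defines it.
Suppose ◇ψ→□ψ is valid. Take Rxy, Rxz and set V(ψ)={y}. Then ◇ψ at x, so □ψ at x, so ψ at z, i.e. z=y.

◇ψ → □ψ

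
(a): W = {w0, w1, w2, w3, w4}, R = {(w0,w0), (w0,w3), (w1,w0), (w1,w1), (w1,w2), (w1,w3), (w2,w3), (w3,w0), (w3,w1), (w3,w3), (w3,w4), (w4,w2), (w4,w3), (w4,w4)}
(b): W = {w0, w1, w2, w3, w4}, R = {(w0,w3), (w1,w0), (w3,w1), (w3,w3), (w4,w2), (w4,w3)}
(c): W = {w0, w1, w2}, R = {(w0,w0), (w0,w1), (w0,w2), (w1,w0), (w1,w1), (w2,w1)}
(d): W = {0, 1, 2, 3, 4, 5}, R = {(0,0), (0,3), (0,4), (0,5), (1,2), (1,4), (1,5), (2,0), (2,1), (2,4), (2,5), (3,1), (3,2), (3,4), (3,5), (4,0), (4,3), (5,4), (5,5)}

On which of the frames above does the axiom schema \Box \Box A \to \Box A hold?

The schema corresponds to density: \forall x \forall y (Rxy \to \exists z (Rxz \wedge Rzy)).
(a): holds.
(b): fails — Rw1w0 but no z with Rw1z and Rzw0.
(c): holds.
(d): fails — R12 but no z with R1z and Rz2.

(a), (c)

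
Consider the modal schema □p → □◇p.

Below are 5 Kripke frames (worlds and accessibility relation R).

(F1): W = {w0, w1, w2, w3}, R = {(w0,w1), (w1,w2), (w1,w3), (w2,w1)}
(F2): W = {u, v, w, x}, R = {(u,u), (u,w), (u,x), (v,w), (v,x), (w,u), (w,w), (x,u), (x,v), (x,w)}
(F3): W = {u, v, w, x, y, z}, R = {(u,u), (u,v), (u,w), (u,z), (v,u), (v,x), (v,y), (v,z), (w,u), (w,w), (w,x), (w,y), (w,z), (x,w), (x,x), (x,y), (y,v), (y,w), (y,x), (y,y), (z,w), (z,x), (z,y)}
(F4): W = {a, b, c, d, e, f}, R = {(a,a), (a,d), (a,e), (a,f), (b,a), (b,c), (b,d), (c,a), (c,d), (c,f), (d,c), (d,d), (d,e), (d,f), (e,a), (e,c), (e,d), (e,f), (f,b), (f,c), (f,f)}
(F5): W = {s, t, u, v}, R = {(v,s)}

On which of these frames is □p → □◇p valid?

This is the axiom for a generalized confluence (Geach) condition; its first-order frame correspondent is ∀x ∀z (xRz → ∃w (xRw ∧ zRw)).
(F1): fails — w0Rw1 but no w with w0Rw and w1Rw.
(F2): condition met.
(F3): condition met.
(F4): condition met.
(F5): fails — vRs but no w with vRw and sRw.

(F2), (F3), (F4)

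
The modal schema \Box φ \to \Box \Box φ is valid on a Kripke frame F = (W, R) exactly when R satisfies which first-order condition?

Suppose □φ→□□φ is valid. Take Rxy, Ryz and set V(φ)={w : Rxw}. Then □φ at x, so □□φ at x, so □φ at y, so φ at z, i.e. Rxz.

transitivity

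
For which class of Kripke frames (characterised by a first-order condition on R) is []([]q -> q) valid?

shift-reflexivity: forall x forall y (Rxy -> Ryy)

Suppose □(□q→q) is valid. Take Rxy and set V(q)={w : Ryw}. Then at y, □q holds; since □(□q→q) at x, □q→q at y, so q at y, i.e. Ryy.
The converse is a direct semantic check.
So the correspondent is shift-reflexivity.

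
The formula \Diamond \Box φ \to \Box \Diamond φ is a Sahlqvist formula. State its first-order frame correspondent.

This is the .2 axiom.
It corresponds to convergence: \forall x \forall y \forall z (Rxy \wedge Rxz \to \exists w (Ryw \wedge Rzw)).

Convergence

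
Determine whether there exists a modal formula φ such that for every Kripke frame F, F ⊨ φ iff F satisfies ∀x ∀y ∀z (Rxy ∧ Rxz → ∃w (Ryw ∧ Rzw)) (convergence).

This is a Sahlqvist condition; the .2 axiom ◇□p → □◇p defines it.
Suppose ◇□p→□◇p is valid. Take Rxy, Rxz and set V(p)={w : Ryw}. Then □p at y so ◇□p at x, so □◇p at x, so ◇p at z, giving w with Rzw and Ryw.

Definable; ◇□p → □◇p defines it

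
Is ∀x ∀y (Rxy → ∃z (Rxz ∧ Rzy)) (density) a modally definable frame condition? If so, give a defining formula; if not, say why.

The condition is density. A defining modal formula is □□p → □p.
Suppose □□p→□p is valid. Take Rxy and set V(p)={w : xR²w}. Then □□p at x, so □p at x, so p at y, i.e. ∃z(Rxz∧Rzy).

Yes, by □□p → □p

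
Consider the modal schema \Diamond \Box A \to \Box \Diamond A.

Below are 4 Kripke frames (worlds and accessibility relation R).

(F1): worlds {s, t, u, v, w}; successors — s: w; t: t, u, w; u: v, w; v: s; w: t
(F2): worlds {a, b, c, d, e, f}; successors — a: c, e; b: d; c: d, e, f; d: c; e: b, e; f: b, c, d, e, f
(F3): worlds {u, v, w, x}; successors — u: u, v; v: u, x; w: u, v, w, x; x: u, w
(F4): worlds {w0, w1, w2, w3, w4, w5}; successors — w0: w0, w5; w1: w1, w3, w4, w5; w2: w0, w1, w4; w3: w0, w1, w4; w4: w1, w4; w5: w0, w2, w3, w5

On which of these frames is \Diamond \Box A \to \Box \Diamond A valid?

The schema corresponds to convergence: \forall x \forall y \forall z (Rxy \wedge Rxz \to \exists w (Ryw \wedge Rzw)).
(F1): fails — Rtw and Rtu but w and u have no common successor.
(F2): fails — Rcd and Rce but d and e have no common successor.
(F3): condition met.
(F4): fails — Rw1w5 and Rw1w4 but w5 and w4 have no common successor.

(F3)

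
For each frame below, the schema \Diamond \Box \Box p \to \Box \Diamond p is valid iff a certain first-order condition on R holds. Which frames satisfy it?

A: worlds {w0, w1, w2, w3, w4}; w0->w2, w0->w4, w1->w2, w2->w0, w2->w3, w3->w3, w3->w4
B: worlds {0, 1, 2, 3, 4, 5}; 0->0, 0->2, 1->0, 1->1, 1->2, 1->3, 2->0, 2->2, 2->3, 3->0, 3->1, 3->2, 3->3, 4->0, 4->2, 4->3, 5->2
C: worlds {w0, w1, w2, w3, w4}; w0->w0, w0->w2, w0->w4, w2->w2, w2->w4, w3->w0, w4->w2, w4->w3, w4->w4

B

This is the axiom for a generalized confluence (Geach) condition; its first-order frame correspondent is \forall x \forall y \forall z ((xRy \wedge xRz) \to \exists w (y R^2 w \wedge zRw)).
A: fails — w0Rw2, w0Rw4 but no w with w2R²w and w4Rw.
B: holds.
C: fails — w4Rw2, w4Rw3 but no w with w2R²w and w3Rw.
Valid on: B.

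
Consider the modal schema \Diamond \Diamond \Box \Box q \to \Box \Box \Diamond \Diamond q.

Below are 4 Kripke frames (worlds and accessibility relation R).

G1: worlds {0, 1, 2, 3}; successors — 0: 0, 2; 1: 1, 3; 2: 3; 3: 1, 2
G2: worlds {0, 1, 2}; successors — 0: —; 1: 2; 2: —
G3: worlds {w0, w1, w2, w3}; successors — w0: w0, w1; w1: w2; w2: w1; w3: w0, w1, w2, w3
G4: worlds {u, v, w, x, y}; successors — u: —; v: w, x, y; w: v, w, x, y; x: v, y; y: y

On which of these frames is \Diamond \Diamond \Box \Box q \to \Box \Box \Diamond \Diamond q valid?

G1, G2, G4

Frame correspondent (Sahlqvist): \forall x \forall y \forall z ((x R^2 y \wedge x R^2 z) \to \exists w (y R^2 w \wedge z R^2 w)) — i.e. a generalized confluence (Geach) condition.
G1: holds.
G2: holds.
G3: fails — w0R²w1, w0R²w2 but no w with w1R²w and w2R²w.
G4: holds.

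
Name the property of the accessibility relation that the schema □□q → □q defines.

Suppose □□q→□q is valid. Take Rxy and set V(q)={w : xR²w}. Then □□q at x, so □q at x, so q at y, i.e. ∃z(Rxz∧Rzy).
Conversely, any frame satisfying ∀x ∀y (Rxy → ∃z (Rxz ∧ Rzy)) validates the schema.
Frame condition: ∀x ∀y (Rxy → ∃z (Rxz ∧ Rzy)).

density: ∀x ∀y (Rxy → ∃z (Rxz ∧ Rzy))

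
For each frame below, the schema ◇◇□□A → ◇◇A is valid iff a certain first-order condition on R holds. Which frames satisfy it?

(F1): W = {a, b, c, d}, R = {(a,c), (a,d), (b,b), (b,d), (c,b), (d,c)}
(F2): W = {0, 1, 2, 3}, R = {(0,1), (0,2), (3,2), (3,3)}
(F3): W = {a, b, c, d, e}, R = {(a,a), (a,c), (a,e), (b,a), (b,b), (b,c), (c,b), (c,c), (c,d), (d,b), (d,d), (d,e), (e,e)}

(F1), (F3)

Frame correspondent (Sahlqvist): ∀x ∀y (xR²y → ∃w (yR²w ∧ xR²w)) — i.e. a generalized confluence (Geach) condition.
(F1): satisfies the condition.
(F2): fails — 3R²2 but no w with 2R²w and 3R²w.
(F3): satisfies the condition.
Valid on: (F1), (F3).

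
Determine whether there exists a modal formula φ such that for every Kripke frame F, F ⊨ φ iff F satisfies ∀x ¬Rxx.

No

Any modally definable frame class is closed under surjective bounded morphisms.
The 5-cycle (worlds 0,1,2,3,4 with 0→1→2→3→4→0) is irreflexive, and the map sending every world to a single reflexive point • is a surjective bounded morphism (forth: every edge maps to (•,•); back: every world has a successor). So any modal formula valid on the 5-cycle is also valid on the reflexive point, which is not irreflexive.
Hence irreflexivity is not modally definable.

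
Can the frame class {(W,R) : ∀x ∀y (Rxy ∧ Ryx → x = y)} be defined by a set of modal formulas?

Not definable by any modal formula

Modal frame validity is preserved under surjective bounded morphisms.
The 8-cycle (worlds s,t,u,v,w,x,y,z with s→t→u→v→w→x→y→z→s) is antisymmetric. Sending even-indexed worlds to s and odd-indexed worlds to t is a surjective bounded morphism onto the two-world frame with s↔t, which is not antisymmetric.
Hence antisymmetry is not modally definable.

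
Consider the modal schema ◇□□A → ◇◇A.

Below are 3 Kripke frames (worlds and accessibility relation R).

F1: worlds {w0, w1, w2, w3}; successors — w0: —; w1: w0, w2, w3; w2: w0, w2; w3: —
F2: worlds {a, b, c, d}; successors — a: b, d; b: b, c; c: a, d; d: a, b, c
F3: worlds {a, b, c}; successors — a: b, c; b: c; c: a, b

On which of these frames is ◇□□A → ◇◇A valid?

F2, F3

The schema corresponds to a generalized confluence (Geach) condition: ∀x ∀y (xRy → ∃w (yR²w ∧ xR²w)).
F1: fails — w1Rw0 but no w with w0R²w and w1R²w.
F2: holds.
F3: holds.
Valid on: F2, F3.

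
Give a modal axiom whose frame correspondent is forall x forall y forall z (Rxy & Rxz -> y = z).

This is partial functionality; the standard corresponding axiom is CD: ◇ψ → □ψ.
Suppose ◇ψ→□ψ is valid. Take Rxy, Rxz and set V(ψ)={y}. Then ◇ψ at x, so □ψ at x, so ψ at z, i.e. z=y.

◇ψ → □ψ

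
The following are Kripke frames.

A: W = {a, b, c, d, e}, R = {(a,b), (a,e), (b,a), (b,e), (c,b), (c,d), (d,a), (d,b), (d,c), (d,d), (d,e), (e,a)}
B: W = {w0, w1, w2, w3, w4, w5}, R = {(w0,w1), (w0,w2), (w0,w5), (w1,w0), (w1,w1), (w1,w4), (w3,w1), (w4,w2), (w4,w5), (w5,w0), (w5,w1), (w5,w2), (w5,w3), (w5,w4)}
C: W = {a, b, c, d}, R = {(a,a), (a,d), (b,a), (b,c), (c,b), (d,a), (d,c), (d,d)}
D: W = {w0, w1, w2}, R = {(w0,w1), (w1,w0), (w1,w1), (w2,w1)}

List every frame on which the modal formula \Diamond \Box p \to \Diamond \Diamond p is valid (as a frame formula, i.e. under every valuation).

A, C, D

The schema corresponds to a generalized confluence (Geach) condition: \forall x \forall y (xRy \to \exists w (yRw \wedge x R^2 w)).
A: satisfies the condition.
B: fails — w0Rw2 but no w with w2Rw and w0R²w.
C: satisfies the condition.
D: satisfies the condition.
Valid on: A, C, D.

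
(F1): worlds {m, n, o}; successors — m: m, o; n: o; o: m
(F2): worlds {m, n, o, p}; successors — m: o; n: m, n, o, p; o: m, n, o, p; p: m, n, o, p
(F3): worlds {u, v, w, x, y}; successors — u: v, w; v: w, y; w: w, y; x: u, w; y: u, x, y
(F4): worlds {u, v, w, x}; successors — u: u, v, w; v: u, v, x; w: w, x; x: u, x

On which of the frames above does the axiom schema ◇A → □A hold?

none

The schema corresponds to partial functionality: ∀x ∀y ∀z (Rxy ∧ Rxz → y = z).
(F1): fails — m sees both m and o.
(F2): fails — n sees both m and n.
(F3): fails — u sees both v and w.
(F4): fails — u sees both u and v.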